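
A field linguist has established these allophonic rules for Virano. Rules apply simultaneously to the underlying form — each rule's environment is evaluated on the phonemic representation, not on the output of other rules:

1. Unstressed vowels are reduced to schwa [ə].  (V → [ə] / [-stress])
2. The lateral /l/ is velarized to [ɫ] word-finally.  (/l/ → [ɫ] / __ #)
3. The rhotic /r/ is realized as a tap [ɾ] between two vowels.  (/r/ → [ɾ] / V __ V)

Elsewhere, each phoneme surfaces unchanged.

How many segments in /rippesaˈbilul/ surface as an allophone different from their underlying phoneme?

5

Segments that undergo a rule: /i/ → [ə] (rule 1); /e/ → [ə] (rule 1); /a/ → [ə] (rule 1); /u/ → [ə] (rule 1); /l/ → [ɫ] (rule 2).
All other segments surface unchanged.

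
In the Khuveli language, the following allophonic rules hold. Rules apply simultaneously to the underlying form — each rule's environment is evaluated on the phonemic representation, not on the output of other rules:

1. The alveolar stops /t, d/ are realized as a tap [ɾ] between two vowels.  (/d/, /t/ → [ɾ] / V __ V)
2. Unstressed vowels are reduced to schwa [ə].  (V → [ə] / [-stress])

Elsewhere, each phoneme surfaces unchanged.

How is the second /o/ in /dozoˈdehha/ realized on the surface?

[ə]

/o/ (between /z/ and /d/): in an unstressed syllable, so rule 2 applies → [ə].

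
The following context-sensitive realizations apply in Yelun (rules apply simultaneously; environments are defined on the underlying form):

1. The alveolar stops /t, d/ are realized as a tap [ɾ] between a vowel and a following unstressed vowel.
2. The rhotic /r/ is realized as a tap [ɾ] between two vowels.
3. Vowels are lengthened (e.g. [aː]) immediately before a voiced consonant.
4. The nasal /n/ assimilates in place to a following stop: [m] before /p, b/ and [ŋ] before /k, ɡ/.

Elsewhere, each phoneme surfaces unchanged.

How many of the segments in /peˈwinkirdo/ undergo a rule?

Segments that undergo a rule: /e/ → [eː] (rule 3); /i/ → [iː] (rule 3); /n/ → [ŋ] (rule 4); /i/ → [iː] (rule 3).
All other segments surface unchanged.

4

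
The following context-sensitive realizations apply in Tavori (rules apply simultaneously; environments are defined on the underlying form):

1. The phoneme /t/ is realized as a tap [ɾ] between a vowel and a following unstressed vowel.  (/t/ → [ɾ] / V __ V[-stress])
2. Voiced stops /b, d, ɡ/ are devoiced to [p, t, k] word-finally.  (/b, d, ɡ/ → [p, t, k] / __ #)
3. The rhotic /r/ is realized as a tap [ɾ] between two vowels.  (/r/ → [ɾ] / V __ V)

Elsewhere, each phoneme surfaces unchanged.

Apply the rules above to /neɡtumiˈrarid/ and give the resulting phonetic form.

[neɡtumiˈɾaɾit]

/n/ (word-initial) is unaffected → [n].
/e/ (between /n/ and /ɡ/) is unaffected → [e].
/ɡ/ — between /e/ and /t/; rule 2 does not apply here → [ɡ].
/t/ (between /ɡ/ and /u/): rule 1 targets it, but not between a vowel and a following unstressed vowel → unchanged [t].
/u/ stays [u].
/m/ — not in any rule's target class → [m].
/i/ (between /m/ and /r/): no rule targets it → [i].
/r/ (between /i/ and /a/) occurs between two vowels → [ɾ] by rule 3.
/a/ (between /r/ and /r/): no rule targets it → [a].
/r/ (between /a/ and /i/) occurs between two vowels → [ɾ] by rule 3.
/i/ (between /r/ and /d/) is unaffected → [i].
/d/ — word-final, word-finally — surfaces as [t] (rule 2).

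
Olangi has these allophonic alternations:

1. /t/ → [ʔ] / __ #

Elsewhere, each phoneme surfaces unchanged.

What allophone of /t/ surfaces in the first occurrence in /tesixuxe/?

[t]

/t/ (word-initial) fails the environment for rule 1, so it stays [t].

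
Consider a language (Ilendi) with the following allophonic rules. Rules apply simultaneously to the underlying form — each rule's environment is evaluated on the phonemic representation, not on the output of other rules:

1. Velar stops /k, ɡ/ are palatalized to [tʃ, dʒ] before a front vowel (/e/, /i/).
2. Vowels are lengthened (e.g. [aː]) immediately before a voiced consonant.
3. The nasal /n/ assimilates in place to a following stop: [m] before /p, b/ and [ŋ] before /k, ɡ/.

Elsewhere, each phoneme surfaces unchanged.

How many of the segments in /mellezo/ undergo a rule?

Segments that undergo a rule: /e/ → [eː] (rule 2); /e/ → [eː] (rule 2).
All other segments surface unchanged.

2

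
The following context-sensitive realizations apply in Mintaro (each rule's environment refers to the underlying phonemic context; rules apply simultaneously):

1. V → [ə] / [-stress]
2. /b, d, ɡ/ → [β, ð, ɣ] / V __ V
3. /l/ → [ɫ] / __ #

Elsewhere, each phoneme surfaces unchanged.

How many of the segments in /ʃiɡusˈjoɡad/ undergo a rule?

5

Segments that undergo a rule: /i/ → [ə] (rule 1); /ɡ/ → [ɣ] (rule 2); /u/ → [ə] (rule 1); /ɡ/ → [ɣ] (rule 2); /a/ → [ə] (rule 1).
All other segments surface unchanged.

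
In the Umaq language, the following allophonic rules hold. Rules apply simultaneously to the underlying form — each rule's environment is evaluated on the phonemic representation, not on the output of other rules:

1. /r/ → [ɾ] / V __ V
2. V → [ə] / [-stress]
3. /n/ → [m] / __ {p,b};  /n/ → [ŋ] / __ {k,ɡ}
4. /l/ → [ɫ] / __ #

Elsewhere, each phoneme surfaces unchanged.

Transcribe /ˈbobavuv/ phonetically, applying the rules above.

[ˈbobəvəv]

/b/ (word-initial) is unaffected → [b].
/o/ (between /b/ and /b/): rule 2 targets it, but not in an unstressed syllable → unchanged [o].
/b/ (between /o/ and /a/) is unaffected → [b].
Rule 2 applies to /a/ (between /b/ and /v/: in an unstressed syllable) → [ə].
/v/ (between /a/ and /u/): no rule targets it → [v].
/u/ — between /v/ and /v/, in an unstressed syllable — surfaces as [ə] (rule 2).
/v/ (word-final): no rule targets it → [v].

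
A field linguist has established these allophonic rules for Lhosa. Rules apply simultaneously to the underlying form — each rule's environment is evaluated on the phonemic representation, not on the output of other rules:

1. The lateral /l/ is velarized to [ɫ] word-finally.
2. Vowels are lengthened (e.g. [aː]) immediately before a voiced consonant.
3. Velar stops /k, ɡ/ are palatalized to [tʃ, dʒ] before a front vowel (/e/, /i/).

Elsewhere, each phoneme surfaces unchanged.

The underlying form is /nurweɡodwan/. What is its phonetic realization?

[nuːrweːɡoːdwaːn]

/n/ — not in any rule's target class → [n].
/u/ — between /n/ and /r/, before a voiced consonant — surfaces as [uː] (rule 2).
/r/ stays [r].
/w/ (between /r/ and /e/) is unaffected → [w].
/e/ — between /w/ and /ɡ/, before a voiced consonant — surfaces as [eː] (rule 2).
/ɡ/ (between /e/ and /o/): rule 3 targets it, but not before a front vowel → unchanged [ɡ].
/o/ — between /ɡ/ and /d/, before a voiced consonant — surfaces as [oː] (rule 2).
/d/ (between /o/ and /w/) is unaffected → [d].
/w/ — not in any rule's target class → [w].
/a/ — between /w/ and /n/, before a voiced consonant — surfaces as [aː] (rule 2).
/n/ — not in any rule's target class → [n].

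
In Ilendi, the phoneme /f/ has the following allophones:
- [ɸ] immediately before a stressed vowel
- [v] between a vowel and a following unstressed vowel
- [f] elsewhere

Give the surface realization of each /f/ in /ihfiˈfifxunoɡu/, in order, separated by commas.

Occurrence 1 (position 3): no conditioning environment matches → elsewhere allophone [f].
Occurrence 2 (position 5): immediately before a stressed vowel → [ɸ].
Occurrence 3 (position 7): no conditioning environment matches → elsewhere allophone [f].

[f], [ɸ], [f]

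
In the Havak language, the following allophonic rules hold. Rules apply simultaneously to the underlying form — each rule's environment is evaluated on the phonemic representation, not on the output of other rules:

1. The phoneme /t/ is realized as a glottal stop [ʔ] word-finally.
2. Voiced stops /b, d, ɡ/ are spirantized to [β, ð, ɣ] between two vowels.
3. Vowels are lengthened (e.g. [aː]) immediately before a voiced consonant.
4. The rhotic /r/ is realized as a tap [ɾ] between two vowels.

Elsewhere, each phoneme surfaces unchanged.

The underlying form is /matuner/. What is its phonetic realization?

[matuːneːr]

/m/ (word-initial): no rule targets it → [m].
/a/ (between /m/ and /t/) is in the target of rule 3 but the environment (before a voiced consonant) is not met → [a].
/t/ (between /a/ and /u/): rule 1 targets it, but not word-finally → unchanged [t].
/u/ (between /t/ and /n/) occurs before a voiced consonant → [uː] by rule 3.
/n/ (between /u/ and /e/): no rule targets it → [n].
/e/ (between /n/ and /r/): before a voiced consonant, so rule 3 applies → [eː].
/r/ (word-final) fails the environment for rule 4, so it stays [r].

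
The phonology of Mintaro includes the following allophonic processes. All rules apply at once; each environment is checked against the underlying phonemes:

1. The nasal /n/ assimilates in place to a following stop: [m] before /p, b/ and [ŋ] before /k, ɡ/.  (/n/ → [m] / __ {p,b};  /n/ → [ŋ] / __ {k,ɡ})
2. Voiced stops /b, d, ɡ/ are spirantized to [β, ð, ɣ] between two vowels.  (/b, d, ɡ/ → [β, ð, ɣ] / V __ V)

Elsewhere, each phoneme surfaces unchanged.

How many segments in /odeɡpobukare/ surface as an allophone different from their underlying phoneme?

Segments that undergo a rule: /d/ → [ð] (rule 2); /b/ → [β] (rule 2).
All other segments surface unchanged.

2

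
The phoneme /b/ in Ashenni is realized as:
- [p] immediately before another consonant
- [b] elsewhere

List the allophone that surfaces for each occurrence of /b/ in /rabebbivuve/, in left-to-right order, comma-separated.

Occurrence 1 (position 3): no conditioning environment matches → elsewhere allophone [b].
Occurrence 2 (position 5): immediately before another consonant → [p].
Occurrence 3 (position 6): no conditioning environment matches → elsewhere allophone [b].

[b], [p], [b]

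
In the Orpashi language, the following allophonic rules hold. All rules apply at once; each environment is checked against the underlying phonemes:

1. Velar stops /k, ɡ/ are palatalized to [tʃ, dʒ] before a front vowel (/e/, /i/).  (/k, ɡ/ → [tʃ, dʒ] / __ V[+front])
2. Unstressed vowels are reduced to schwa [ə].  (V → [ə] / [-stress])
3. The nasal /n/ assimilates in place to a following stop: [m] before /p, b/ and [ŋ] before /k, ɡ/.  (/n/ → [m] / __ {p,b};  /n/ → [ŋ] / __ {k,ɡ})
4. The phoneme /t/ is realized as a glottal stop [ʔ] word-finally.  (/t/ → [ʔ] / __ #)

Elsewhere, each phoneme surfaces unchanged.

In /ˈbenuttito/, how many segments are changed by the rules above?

Segments that undergo a rule: /u/ → [ə] (rule 2); /i/ → [ə] (rule 2); /o/ → [ə] (rule 2).
All other segments surface unchanged.

3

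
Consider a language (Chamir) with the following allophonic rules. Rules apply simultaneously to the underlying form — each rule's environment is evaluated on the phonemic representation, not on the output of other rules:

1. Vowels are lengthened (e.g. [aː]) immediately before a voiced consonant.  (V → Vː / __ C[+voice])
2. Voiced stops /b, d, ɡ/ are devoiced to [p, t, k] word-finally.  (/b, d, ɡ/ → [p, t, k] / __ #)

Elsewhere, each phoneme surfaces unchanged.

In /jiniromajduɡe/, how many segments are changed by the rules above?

Segments that undergo a rule: /i/ → [iː] (rule 1); /i/ → [iː] (rule 1); /o/ → [oː] (rule 1); /a/ → [aː] (rule 1); /u/ → [uː] (rule 1).
All other segments surface unchanged.

5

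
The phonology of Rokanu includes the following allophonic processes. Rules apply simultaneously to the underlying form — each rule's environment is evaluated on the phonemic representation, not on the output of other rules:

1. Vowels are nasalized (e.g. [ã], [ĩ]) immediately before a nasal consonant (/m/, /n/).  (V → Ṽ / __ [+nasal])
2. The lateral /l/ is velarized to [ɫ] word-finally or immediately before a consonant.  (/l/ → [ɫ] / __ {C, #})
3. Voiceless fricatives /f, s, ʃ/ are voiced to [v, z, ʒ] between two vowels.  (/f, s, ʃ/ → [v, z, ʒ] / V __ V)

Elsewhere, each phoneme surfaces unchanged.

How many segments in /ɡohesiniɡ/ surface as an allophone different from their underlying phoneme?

2

Segments that undergo a rule: /s/ → [z] (rule 3); /i/ → [ĩ] (rule 1).
All other segments surface unchanged.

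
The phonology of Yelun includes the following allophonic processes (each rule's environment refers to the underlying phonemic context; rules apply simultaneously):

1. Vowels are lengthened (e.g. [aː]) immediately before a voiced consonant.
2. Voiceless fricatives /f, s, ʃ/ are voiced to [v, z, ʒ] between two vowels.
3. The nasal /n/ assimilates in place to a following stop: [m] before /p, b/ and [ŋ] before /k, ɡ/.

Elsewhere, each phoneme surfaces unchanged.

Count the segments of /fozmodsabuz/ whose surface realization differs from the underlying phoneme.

Segments that undergo a rule: /o/ → [oː] (rule 1); /o/ → [oː] (rule 1); /a/ → [aː] (rule 1); /u/ → [uː] (rule 1).
All other segments surface unchanged.

4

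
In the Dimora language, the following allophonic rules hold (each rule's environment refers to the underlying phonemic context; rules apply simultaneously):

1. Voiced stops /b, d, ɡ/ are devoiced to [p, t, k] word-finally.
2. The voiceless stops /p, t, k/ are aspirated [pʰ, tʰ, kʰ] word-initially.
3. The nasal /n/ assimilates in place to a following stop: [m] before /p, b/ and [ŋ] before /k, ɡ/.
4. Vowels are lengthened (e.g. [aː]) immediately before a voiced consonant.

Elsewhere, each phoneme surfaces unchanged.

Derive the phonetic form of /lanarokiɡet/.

/a/ meets the environment for rule 4 (before a voiced consonant) → [aː].
/n/ — between /a/ and /a/; rule 3 does not apply here → [n].
/a/ meets the environment for rule 4 (before a voiced consonant) → [aː].
/o/ (between /r/ and /k/): rule 4 targets it, but not before a voiced consonant → unchanged [o].
/k/ (between /o/ and /i/) fails the environment for rule 2, so it stays [k].
/i/ (between /k/ and /ɡ/) occurs before a voiced consonant → [iː] by rule 4.
/ɡ/ (between /i/ and /e/): rule 1 targets it, but not word-finally → unchanged [ɡ].
/e/ — between /ɡ/ and /t/; rule 4 does not apply here → [e].
/t/ (word-final) is in the target of rule 2 but the environment (word-initially) is not met → [t].

[laːnaːrokiːɡet]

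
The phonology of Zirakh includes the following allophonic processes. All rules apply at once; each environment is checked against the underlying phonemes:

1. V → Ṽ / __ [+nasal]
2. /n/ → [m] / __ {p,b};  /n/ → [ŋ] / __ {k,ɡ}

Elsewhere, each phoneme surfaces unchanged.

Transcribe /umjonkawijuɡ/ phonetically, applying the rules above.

[ũmjõŋkawijuɡ]

/u/ (word-initial) occurs before a nasal consonant → [ũ] by rule 1.
/m/ stays [m].
/j/ (between /m/ and /o/) is unaffected → [j].
Rule 1 applies to /o/ (between /j/ and /n/: before a nasal consonant) → [õ].
/n/ — between /o/ and /k/, before a labial or velar stop — surfaces as [ŋ] (rule 2).
/k/ (between /n/ and /a/): no rule targets it → [k].
/a/ (between /k/ and /w/) fails the environment for rule 1, so it stays [a].
/w/ — not in any rule's target class → [w].
/i/ — between /w/ and /j/; rule 1 does not apply here → [i].
/j/ stays [j].
/u/ (between /j/ and /ɡ/): rule 1 targets it, but not before a nasal consonant → unchanged [u].
/ɡ/ (word-final): no rule targets it → [ɡ].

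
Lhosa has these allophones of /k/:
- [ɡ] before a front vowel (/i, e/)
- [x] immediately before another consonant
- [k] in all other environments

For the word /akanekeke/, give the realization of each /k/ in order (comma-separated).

[k], [ɡ], [ɡ]

Occurrence 1 (position 2): no conditioning environment matches → elsewhere allophone [k].
Occurrence 2 (position 6): before a front vowel (/i, e/) → [ɡ].
Occurrence 3 (position 8): before a front vowel (/i, e/) → [ɡ].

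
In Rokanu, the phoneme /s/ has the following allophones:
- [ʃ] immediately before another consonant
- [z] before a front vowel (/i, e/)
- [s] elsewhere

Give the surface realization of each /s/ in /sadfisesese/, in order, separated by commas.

[s], [z], [z], [z]

Occurrence 1 (position 1): no conditioning environment matches → elsewhere allophone [s].
Occurrence 2 (position 6): before a front vowel (/i, e/) → [z].
Occurrence 3 (position 8): before a front vowel (/i, e/) → [z].
Occurrence 4 (position 10): before a front vowel (/i, e/) → [z].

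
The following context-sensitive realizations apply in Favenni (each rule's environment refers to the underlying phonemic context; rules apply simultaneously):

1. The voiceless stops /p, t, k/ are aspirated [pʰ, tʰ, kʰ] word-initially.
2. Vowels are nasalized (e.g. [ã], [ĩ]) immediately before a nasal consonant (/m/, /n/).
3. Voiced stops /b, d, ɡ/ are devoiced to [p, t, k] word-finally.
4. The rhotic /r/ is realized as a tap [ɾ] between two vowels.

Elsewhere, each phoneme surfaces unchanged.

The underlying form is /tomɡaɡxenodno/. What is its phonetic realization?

[tʰõmɡaɡxẽnodno]

/t/ (word-initial): word-initially, so rule 1 applies → [tʰ].
/o/ — between /t/ and /m/, before a nasal consonant — surfaces as [õ] (rule 2).
/ɡ/ (between /m/ and /a/) is in the target of rule 3 but the environment (word-finally) is not met → [ɡ].
/a/ (between /ɡ/ and /ɡ/) fails the environment for rule 2, so it stays [a].
/ɡ/ (between /a/ and /x/) fails the environment for rule 3, so it stays [ɡ].
/e/ (between /x/ and /n/): before a nasal consonant, so rule 2 applies → [ẽ].
/o/ (between /n/ and /d/) fails the environment for rule 2, so it stays [o].
/d/ (between /o/ and /n/): rule 3 targets it, but not word-finally → unchanged [d].
/o/ (word-final): rule 2 targets it, but not before a nasal consonant → unchanged [o].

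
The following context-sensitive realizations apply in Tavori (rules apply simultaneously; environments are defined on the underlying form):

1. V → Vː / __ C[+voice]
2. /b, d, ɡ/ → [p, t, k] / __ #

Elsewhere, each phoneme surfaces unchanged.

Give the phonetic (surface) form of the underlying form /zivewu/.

[ziːveːwu]

/z/ — not in any rule's target class → [z].
/i/ (between /z/ and /v/): before a voiced consonant, so rule 1 applies → [iː].
/v/ stays [v].
Rule 1 applies to /e/ (between /v/ and /w/: before a voiced consonant) → [eː].
/w/ (between /e/ and /u/) is unaffected → [w].
/u/ (word-final): rule 1 targets it, but not before a voiced consonant → unchanged [u].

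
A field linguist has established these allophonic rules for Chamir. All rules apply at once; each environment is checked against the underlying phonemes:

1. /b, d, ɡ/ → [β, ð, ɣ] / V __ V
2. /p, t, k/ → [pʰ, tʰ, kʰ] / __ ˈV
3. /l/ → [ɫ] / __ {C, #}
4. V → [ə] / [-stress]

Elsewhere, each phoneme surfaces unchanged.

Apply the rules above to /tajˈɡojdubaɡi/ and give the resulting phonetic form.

/t/ — word-initial; rule 2 does not apply here → [t].
/a/ (between /t/ and /j/) occurs in an unstressed syllable → [ə] by rule 4.
/j/ (between /a/ and /ɡ/): no rule targets it → [j].
/ɡ/ — between /j/ and /o/; rule 1 does not apply here → [ɡ].
/o/ (between /ɡ/ and /j/): rule 4 targets it, but not in an unstressed syllable → unchanged [o].
/j/ (between /o/ and /d/): no rule targets it → [j].
/d/ (between /j/ and /u/) is in the target of rule 1 but the environment (between two vowels) is not met → [d].
/u/ (between /d/ and /b/): in an unstressed syllable, so rule 4 applies → [ə].
/b/ (between /u/ and /a/): between two vowels, so rule 1 applies → [β].
/a/ (between /b/ and /ɡ/): in an unstressed syllable, so rule 4 applies → [ə].
/ɡ/ (between /a/ and /i/): between two vowels, so rule 1 applies → [ɣ].
/i/ meets the environment for rule 4 (in an unstressed syllable) → [ə].

[təjˈɡojdəβəɣə]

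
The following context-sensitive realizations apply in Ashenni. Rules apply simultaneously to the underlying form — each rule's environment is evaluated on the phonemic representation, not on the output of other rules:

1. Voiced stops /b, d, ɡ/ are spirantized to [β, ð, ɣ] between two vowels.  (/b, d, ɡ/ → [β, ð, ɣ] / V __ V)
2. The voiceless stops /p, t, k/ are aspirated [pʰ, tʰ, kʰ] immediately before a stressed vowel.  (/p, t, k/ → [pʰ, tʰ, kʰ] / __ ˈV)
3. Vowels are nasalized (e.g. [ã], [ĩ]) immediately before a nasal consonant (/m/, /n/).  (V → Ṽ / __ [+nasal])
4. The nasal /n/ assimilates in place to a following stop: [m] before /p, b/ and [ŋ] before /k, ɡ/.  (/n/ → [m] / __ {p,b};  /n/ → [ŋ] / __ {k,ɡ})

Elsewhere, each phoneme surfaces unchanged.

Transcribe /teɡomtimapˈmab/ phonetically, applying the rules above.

[teɣõmtĩmapˈmab]

/t/ (word-initial): rule 2 targets it, but not immediately before a stressed vowel → unchanged [t].
/e/ (between /t/ and /ɡ/): rule 3 targets it, but not before a nasal consonant → unchanged [e].
/ɡ/ (between /e/ and /o/): between two vowels, so rule 1 applies → [ɣ].
/o/ — between /ɡ/ and /m/, before a nasal consonant — surfaces as [õ] (rule 3).
/m/ (between /o/ and /t/): no rule targets it → [m].
/t/ (between /m/ and /i/) fails the environment for rule 2, so it stays [t].
/i/ (between /t/ and /m/): before a nasal consonant, so rule 3 applies → [ĩ].
/m/ (between /i/ and /a/) is unaffected → [m].
/a/ (between /m/ and /p/) fails the environment for rule 3, so it stays [a].
/p/ (between /a/ and /m/) fails the environment for rule 2, so it stays [p].
/m/ (between /p/ and /a/) is unaffected → [m].
/a/ — between /m/ and /b/; rule 3 does not apply here → [a].
/b/ (word-final): rule 1 targets it, but not between two vowels → unchanged [b].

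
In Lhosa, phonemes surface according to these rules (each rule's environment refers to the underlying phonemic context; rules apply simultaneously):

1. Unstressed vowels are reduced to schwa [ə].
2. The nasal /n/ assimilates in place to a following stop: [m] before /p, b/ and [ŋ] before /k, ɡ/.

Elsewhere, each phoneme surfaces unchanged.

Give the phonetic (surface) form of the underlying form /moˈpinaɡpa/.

/m/ (word-initial): no rule targets it → [m].
/o/ meets the environment for rule 1 (in an unstressed syllable) → [ə].
/p/ stays [p].
/i/ (between /p/ and /n/) fails the environment for rule 1, so it stays [i].
/n/ (between /i/ and /a/): rule 2 targets it, but not before a labial or velar stop → unchanged [n].
/a/ (between /n/ and /ɡ/) occurs in an unstressed syllable → [ə] by rule 1.
/ɡ/ — not in any rule's target class → [ɡ].
/p/ stays [p].
/a/ (word-final) occurs in an unstressed syllable → [ə] by rule 1.

[məˈpinəɡpə]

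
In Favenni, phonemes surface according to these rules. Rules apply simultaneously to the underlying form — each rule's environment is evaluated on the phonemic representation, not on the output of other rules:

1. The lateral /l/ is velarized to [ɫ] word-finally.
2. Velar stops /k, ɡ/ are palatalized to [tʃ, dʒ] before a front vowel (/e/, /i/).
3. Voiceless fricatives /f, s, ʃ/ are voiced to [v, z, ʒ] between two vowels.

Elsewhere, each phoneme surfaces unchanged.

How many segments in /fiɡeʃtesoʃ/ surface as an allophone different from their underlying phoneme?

2

Segments that undergo a rule: /ɡ/ → [dʒ] (rule 2); /s/ → [z] (rule 3).
All other segments surface unchanged.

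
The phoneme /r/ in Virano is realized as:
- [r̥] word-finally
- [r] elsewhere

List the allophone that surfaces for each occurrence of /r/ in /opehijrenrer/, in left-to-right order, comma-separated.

[r], [r], [r̥]

Occurrence 1 (position 7): no conditioning environment matches → elsewhere allophone [r].
Occurrence 2 (position 10): no conditioning environment matches → elsewhere allophone [r].
Occurrence 3 (position 12): word-finally → [r̥].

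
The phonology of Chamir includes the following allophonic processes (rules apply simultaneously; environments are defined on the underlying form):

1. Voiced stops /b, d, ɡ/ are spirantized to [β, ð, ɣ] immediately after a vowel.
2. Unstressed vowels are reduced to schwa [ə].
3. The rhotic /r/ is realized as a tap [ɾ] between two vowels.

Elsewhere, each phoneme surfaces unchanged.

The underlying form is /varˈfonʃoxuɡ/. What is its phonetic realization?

[vərˈfonʃəxəɣ]

/v/ (word-initial) is unaffected → [v].
Rule 2 applies to /a/ (between /v/ and /r/: in an unstressed syllable) → [ə].
/r/ (between /a/ and /f/) is in the target of rule 3 but the environment (between two vowels) is not met → [r].
/f/ stays [f].
/o/ (between /f/ and /n/) fails the environment for rule 2, so it stays [o].
/n/ stays [n].
/ʃ/ (between /n/ and /o/): no rule targets it → [ʃ].
/o/ (between /ʃ/ and /x/): in an unstressed syllable, so rule 2 applies → [ə].
/x/ stays [x].
/u/ (between /x/ and /ɡ/): in an unstressed syllable, so rule 2 applies → [ə].
/ɡ/ (word-final): immediately after a vowel, so rule 1 applies → [ɣ].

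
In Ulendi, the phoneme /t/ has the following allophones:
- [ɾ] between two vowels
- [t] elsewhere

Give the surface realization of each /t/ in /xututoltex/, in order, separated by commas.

[ɾ], [ɾ], [t]

Occurrence 1 (position 3): between two vowels → [ɾ].
Occurrence 2 (position 5): between two vowels → [ɾ].
Occurrence 3 (position 8): no conditioning environment matches → elsewhere allophone [t].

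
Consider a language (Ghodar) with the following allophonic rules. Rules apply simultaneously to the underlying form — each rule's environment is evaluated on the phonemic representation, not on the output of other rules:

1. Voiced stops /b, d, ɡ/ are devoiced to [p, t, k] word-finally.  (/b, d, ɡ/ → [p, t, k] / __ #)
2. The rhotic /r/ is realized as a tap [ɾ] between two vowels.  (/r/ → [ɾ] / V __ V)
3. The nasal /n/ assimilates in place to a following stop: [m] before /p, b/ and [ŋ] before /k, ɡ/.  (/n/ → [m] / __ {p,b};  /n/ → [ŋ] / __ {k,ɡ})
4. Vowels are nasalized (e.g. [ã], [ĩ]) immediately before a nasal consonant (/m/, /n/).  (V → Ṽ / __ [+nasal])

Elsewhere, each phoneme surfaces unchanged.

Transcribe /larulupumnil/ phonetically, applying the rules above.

/l/ (word-initial) is unaffected → [l].
/a/ (between /l/ and /r/): rule 4 targets it, but not before a nasal consonant → unchanged [a].
/r/ (between /a/ and /u/): between two vowels, so rule 2 applies → [ɾ].
/u/ (between /r/ and /l/) fails the environment for rule 4, so it stays [u].
/l/ (between /u/ and /u/): no rule targets it → [l].
/u/ (between /l/ and /p/) is in the target of rule 4 but the environment (before a nasal consonant) is not met → [u].
/p/ stays [p].
/u/ (between /p/ and /m/) occurs before a nasal consonant → [ũ] by rule 4.
/m/ (between /u/ and /n/): no rule targets it → [m].
/n/ (between /m/ and /i/) is in the target of rule 3 but the environment (before a labial or velar stop) is not met → [n].
/i/ (between /n/ and /l/) is in the target of rule 4 but the environment (before a nasal consonant) is not met → [i].
/l/ (word-final): no rule targets it → [l].

[laɾulupũmnil]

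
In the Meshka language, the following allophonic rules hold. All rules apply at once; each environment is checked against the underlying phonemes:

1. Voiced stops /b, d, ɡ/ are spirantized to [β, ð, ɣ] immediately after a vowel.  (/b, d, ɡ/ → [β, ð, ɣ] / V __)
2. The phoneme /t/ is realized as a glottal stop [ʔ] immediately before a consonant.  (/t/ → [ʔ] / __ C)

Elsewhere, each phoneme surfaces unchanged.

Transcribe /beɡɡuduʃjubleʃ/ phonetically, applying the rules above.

/b/ (word-initial) fails the environment for rule 1, so it stays [b].
/e/ — not in any rule's target class → [e].
/ɡ/ — between /e/ and /ɡ/, immediately after a vowel — surfaces as [ɣ] (rule 1).
/ɡ/ (between /ɡ/ and /u/) is in the target of rule 1 but the environment (immediately after a vowel) is not met → [ɡ].
/u/ (between /ɡ/ and /d/): no rule targets it → [u].
/d/ (between /u/ and /u/) occurs immediately after a vowel → [ð] by rule 1.
/u/ — not in any rule's target class → [u].
/ʃ/ (between /u/ and /j/) is unaffected → [ʃ].
/j/ (between /ʃ/ and /u/) is unaffected → [j].
/u/ — not in any rule's target class → [u].
/b/ (between /u/ and /l/) occurs immediately after a vowel → [β] by rule 1.
/l/ — not in any rule's target class → [l].
/e/ — not in any rule's target class → [e].
/ʃ/ (word-final): no rule targets it → [ʃ].

[beɣɡuðuʃjuβleʃ]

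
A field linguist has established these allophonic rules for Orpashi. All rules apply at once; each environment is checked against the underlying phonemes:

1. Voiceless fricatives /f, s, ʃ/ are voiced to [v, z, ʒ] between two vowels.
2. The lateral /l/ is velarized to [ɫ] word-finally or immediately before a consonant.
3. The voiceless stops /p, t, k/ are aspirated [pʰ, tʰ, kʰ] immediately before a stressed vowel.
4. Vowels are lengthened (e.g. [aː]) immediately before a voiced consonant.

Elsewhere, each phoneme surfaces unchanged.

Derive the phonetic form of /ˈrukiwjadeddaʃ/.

[ˈrukiːwjaːdeːddaʃ]

/r/ (word-initial) is unaffected → [r].
/u/ (between /r/ and /k/) fails the environment for rule 4, so it stays [u].
/k/ (between /u/ and /i/): rule 3 targets it, but not immediately before a stressed vowel → unchanged [k].
/i/ meets the environment for rule 4 (before a voiced consonant) → [iː].
/w/ (between /i/ and /j/): no rule targets it → [w].
/j/ (between /w/ and /a/): no rule targets it → [j].
/a/ (between /j/ and /d/): before a voiced consonant, so rule 4 applies → [aː].
/d/ stays [d].
Rule 4 applies to /e/ (between /d/ and /d/: before a voiced consonant) → [eː].
/d/ — not in any rule's target class → [d].
/d/ stays [d].
/a/ (between /d/ and /ʃ/) is in the target of rule 4 but the environment (before a voiced consonant) is not met → [a].
/ʃ/ (word-final) is in the target of rule 1 but the environment (between two vowels) is not met → [ʃ].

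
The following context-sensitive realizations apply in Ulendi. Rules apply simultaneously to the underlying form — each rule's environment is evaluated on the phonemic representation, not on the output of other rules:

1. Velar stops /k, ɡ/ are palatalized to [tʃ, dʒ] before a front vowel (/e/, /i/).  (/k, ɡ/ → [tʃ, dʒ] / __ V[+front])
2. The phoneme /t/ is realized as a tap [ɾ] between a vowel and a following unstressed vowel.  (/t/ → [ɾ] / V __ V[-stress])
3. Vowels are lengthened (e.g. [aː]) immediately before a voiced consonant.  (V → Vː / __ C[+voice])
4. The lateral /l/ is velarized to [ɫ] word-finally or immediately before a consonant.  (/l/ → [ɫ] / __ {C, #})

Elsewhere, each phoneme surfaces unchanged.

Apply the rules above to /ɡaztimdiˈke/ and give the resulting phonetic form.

[ɡaːztiːmdiˈtʃe]

/ɡ/ (word-initial): rule 1 targets it, but not before a front vowel → unchanged [ɡ].
Rule 3 applies to /a/ (between /ɡ/ and /z/: before a voiced consonant) → [aː].
/z/ (between /a/ and /t/) is unaffected → [z].
/t/ (between /z/ and /i/) is in the target of rule 2 but the environment (between a vowel and a following unstressed vowel) is not met → [t].
/i/ (between /t/ and /m/): before a voiced consonant, so rule 3 applies → [iː].
/m/ stays [m].
/d/ — not in any rule's target class → [d].
/i/ (between /d/ and /k/) is in the target of rule 3 but the environment (before a voiced consonant) is not met → [i].
/k/ meets the environment for rule 1 (before a front vowel) → [tʃ].
/e/ (word-final) is in the target of rule 3 but the environment (before a voiced consonant) is not met → [e].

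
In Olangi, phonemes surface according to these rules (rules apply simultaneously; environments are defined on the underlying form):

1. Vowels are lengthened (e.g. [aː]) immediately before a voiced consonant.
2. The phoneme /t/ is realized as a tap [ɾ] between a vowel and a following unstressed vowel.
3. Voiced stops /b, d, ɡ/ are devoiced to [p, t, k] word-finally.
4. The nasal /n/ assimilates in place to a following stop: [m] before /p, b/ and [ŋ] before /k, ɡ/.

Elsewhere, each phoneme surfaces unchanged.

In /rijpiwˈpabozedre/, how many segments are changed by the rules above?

Segments that undergo a rule: /i/ → [iː] (rule 1); /i/ → [iː] (rule 1); /a/ → [aː] (rule 1); /o/ → [oː] (rule 1); /e/ → [eː] (rule 1).
All other segments surface unchanged.

5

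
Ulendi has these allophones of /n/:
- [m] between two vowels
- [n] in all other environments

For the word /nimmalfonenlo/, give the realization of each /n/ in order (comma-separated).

Occurrence 1 (position 1): no conditioning environment matches → elsewhere allophone [n].
Occurrence 2 (position 9): between two vowels → [m].
Occurrence 3 (position 11): no conditioning environment matches → elsewhere allophone [n].

[n], [m], [n]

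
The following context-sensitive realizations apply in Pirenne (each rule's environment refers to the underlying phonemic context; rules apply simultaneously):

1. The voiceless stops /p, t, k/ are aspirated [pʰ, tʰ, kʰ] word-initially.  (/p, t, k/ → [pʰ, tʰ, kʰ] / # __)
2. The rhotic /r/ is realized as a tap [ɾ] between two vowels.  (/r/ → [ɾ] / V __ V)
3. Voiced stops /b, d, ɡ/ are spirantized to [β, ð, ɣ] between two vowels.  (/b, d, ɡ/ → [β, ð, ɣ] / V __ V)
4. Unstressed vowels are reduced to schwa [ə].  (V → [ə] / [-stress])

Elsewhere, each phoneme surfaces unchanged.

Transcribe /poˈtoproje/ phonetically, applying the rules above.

[pʰəˈtoprəjə]

/p/ (word-initial) occurs word-initially → [pʰ] by rule 1.
/o/ (between /p/ and /t/) occurs in an unstressed syllable → [ə] by rule 4.
/t/ — between /o/ and /o/; rule 1 does not apply here → [t].
/o/ (between /t/ and /p/) is in the target of rule 4 but the environment (in an unstressed syllable) is not met → [o].
/p/ (between /o/ and /r/): rule 1 targets it, but not word-initially → unchanged [p].
/r/ (between /p/ and /o/) is in the target of rule 2 but the environment (between two vowels) is not met → [r].
/o/ (between /r/ and /j/) occurs in an unstressed syllable → [ə] by rule 4.
/j/ — not in any rule's target class → [j].
/e/ (word-final): in an unstressed syllable, so rule 4 applies → [ə].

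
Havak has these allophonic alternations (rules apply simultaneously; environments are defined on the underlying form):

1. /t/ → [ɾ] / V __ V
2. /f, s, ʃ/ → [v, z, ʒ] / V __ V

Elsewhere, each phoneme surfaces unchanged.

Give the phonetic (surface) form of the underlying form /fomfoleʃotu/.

[fomfoleʒoɾu]

/f/ — word-initial; rule 2 does not apply here → [f].
/o/ (between /f/ and /m/): no rule targets it → [o].
/m/ (between /o/ and /f/) is unaffected → [m].
/f/ (between /m/ and /o/) fails the environment for rule 2, so it stays [f].
/o/ (between /f/ and /l/) is unaffected → [o].
/l/ — not in any rule's target class → [l].
/e/ stays [e].
Rule 2 applies to /ʃ/ (between /e/ and /o/: between two vowels) → [ʒ].
/o/ (between /ʃ/ and /t/) is unaffected → [o].
/t/ — between /o/ and /u/, between two vowels — surfaces as [ɾ] (rule 1).
/u/ — not in any rule's target class → [u].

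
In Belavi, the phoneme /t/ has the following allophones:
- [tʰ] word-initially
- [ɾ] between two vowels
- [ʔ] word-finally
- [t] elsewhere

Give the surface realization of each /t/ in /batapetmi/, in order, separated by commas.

[ɾ], [t]

Occurrence 1 (position 3): between two vowels → [ɾ].
Occurrence 2 (position 7): no conditioning environment matches → elsewhere allophone [t].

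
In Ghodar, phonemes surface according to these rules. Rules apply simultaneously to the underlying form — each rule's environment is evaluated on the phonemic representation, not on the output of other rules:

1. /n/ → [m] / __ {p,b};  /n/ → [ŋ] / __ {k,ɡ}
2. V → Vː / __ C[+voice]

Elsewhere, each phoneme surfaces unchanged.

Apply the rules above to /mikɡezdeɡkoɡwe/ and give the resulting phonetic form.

/m/ stays [m].
/i/ — between /m/ and /k/; rule 2 does not apply here → [i].
/k/ (between /i/ and /ɡ/): no rule targets it → [k].
/ɡ/ stays [ɡ].
Rule 2 applies to /e/ (between /ɡ/ and /z/: before a voiced consonant) → [eː].
/z/ stays [z].
/d/ (between /z/ and /e/) is unaffected → [d].
/e/ (between /d/ and /ɡ/): before a voiced consonant, so rule 2 applies → [eː].
/ɡ/ (between /e/ and /k/) is unaffected → [ɡ].
/k/ stays [k].
/o/ meets the environment for rule 2 (before a voiced consonant) → [oː].
/ɡ/ stays [ɡ].
/w/ stays [w].
/e/ (word-final) fails the environment for rule 2, so it stays [e].

[mikɡeːzdeːɡkoːɡwe]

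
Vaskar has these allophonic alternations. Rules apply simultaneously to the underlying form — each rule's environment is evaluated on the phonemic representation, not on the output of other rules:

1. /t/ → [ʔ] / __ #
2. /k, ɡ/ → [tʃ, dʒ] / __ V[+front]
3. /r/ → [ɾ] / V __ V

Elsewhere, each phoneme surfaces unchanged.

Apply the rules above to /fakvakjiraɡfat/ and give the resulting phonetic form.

[fakvakjiɾaɡfaʔ]

/k/ — between /a/ and /v/; rule 2 does not apply here → [k].
/k/ (between /a/ and /j/) fails the environment for rule 2, so it stays [k].
Rule 3 applies to /r/ (between /i/ and /a/: between two vowels) → [ɾ].
/ɡ/ (between /a/ and /f/) is in the target of rule 2 but the environment (before a front vowel) is not met → [ɡ].
/t/ (word-final) occurs word-finally → [ʔ] by rule 1.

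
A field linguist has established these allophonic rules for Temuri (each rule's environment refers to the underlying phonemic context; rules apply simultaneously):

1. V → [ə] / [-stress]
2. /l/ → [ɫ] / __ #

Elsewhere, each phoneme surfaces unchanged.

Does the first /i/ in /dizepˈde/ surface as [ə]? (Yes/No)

Yes

/i/ — between /d/ and /z/, in an unstressed syllable — surfaces as [ə] (rule 1).
The actual realization is [ə], which matches [ə].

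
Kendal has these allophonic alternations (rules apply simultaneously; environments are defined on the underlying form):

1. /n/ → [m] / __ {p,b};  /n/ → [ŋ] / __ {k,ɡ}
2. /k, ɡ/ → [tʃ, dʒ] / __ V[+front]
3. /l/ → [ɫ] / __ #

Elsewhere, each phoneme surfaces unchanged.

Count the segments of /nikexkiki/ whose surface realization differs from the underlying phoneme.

Segments that undergo a rule: /k/ → [tʃ] (rule 2); /k/ → [tʃ] (rule 2); /k/ → [tʃ] (rule 2).
All other segments surface unchanged.

3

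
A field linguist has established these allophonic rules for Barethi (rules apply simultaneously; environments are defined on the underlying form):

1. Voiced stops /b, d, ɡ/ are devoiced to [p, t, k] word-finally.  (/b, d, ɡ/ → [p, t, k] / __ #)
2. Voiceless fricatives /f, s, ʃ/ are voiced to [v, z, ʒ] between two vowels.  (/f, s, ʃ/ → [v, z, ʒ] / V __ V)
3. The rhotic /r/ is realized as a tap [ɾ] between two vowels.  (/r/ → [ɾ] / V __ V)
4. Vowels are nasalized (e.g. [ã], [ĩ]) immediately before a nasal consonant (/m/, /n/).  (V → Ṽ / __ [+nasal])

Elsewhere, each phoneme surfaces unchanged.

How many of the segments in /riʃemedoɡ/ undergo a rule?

Segments that undergo a rule: /ʃ/ → [ʒ] (rule 2); /e/ → [ẽ] (rule 4); /ɡ/ → [k] (rule 1).
All other segments surface unchanged.

3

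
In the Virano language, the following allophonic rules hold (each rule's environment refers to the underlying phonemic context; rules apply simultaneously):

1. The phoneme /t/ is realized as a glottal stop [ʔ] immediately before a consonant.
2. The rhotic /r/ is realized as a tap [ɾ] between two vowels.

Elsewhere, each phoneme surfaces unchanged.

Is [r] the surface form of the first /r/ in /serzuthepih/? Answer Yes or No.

Yes

/r/ (between /e/ and /z/) fails the environment for rule 2, so it stays [r].
The actual realization is [r], which matches [r].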